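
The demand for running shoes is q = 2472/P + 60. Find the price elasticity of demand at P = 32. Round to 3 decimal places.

At P = 32, q = 137.25.
dq/dP = −2472/P² = −2.4141.
Point elasticity E = (dq/dP)·(P/q) = -2.4141 × 32/137.25 ≈ -0.563.
|E| < 1, so demand is inelastic at this price.

-0.563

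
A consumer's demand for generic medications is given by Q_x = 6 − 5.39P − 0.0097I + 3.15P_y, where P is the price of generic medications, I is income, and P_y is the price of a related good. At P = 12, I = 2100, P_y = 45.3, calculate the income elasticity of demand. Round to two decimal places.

-0.32

Evaluating quantity at (P, I, P_y) gives Q_x = 6 − 5.39(12) − 0.0097(2100) + 3.15(45.3) = 6 − 64.68 − 20.37 + 142.695 = 63.645.
∂Q_x/∂I = −0.0097, so E_I = -0.0097·(2100/63.645) ≈ -0.32.
E_I < 0: inferior good.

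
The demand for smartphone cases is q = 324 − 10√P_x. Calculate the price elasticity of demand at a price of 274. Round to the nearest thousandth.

At P_x = 274, q = 158.4705.
dq/dP_x = −10/(2√P_x) = −10/(2·16.5529).
Point elasticity E = (dq/dP_x)·(P_x/q) = -0.3021 × 274/158.4705 ≈ -0.522.
|E| < 1, so demand is inelastic at this price.

-0.522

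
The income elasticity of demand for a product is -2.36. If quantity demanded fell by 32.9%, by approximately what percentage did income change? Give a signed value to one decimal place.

13.9

%ΔQ ≈ E × %ΔI ⇒ %ΔI = %ΔQ / E = (-32.9%)/(-2.36) ≈ 13.9%.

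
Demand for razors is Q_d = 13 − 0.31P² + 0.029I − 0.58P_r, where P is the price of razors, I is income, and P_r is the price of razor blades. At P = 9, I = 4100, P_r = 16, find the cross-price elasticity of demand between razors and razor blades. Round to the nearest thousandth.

-0.095

At the given point, Q_d = 13 − 0.31(9)² + 0.029(4100) − 0.58(16) = 13 − 25.11 + 118.9 − 9.28 = 97.51.
∂Q_d/∂P_r = −0.58, so E_xy = -0.58·(16/97.51) ≈ -0.095.
E_xy < 0: the goods are complements.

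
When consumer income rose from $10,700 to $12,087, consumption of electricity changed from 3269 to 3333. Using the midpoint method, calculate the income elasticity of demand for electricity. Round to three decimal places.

0.159

%ΔQ = (3333 − 3269)/[(3269+3333)/2] = 64/3301 ≈ 0.0194.
%ΔI = (12,087 − 10,700)/[(10,700+12,087)/2] = 1387/11393.5 ≈ 0.1217.
E_I = %ΔQ/%ΔI ≈ 0.159.
E_I ∈ (0,1): normal good (necessity).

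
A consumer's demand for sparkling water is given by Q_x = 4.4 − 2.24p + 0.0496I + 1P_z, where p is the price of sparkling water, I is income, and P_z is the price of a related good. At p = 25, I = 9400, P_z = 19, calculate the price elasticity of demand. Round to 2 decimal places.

Evaluating quantity at (p, I, P_z) gives Q_x = 4.4 − 2.24(25) + 0.0496(9400) + 1(19) = 4.4 − 56 + 466.24 + 19 = 433.64.
∂Q_x/∂p = −2.24, so E_p = (−2.24)·(25/433.64) ≈ -0.13.
|E_p| < 1: demand is inelastic.

-0.13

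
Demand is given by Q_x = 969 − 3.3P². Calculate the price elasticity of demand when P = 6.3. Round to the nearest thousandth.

-0.313

At P = 6.3, Q_x = 838.023.
dQ_x/dP = −2·3.3·P = −41.58.
Point elasticity E = (dQ_x/dP)·(P/Q_x) = -41.58 × 6.3/838.023 ≈ -0.313.
|E| < 1, so demand is inelastic at this price.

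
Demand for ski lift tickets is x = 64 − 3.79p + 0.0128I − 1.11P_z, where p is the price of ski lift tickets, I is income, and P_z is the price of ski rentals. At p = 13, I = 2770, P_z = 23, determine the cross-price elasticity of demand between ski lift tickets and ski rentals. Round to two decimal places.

-1.04

Substituting, x = 64 − 3.79(13) + 0.0128(2770) − 1.11(23) = 64 − 49.27 + 35.456 − 25.53 = 24.656.
∂x/∂P_z = −1.11, so E_xy = -1.11·(23/24.656) ≈ -1.04.
E_xy < 0: the goods are complements.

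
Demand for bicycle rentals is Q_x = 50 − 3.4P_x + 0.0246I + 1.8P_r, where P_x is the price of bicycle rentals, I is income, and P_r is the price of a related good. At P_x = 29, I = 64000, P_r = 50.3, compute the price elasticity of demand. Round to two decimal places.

Q_x = 50 − 3.4(29) + 0.0246(64000) + 1.8(50.3) = 50 − 98.6 + 1574.4 + 90.54 = 1616.34.
∂Q_x/∂P_x = −3.4, so E_p = (−3.4)·(29/1616.34) ≈ -0.06.
|E_p| < 1: demand is inelastic.

-0.06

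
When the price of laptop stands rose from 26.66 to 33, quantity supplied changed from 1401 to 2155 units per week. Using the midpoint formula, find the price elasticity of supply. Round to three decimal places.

1.995

%ΔQ = (2155 − 1401)/[(1401 + 2155)/2] = 754/1778 ≈ 0.4241.
%ΔP = (33 − 26.66)/[(26.66 + 33)/2] = 6.34/29.83 ≈ 0.2125.
Arc elasticity E = %ΔQ/%ΔP ≈ 0.4241/0.2125 ≈ 1.995.
|E| > 1: supply is elastic over this range.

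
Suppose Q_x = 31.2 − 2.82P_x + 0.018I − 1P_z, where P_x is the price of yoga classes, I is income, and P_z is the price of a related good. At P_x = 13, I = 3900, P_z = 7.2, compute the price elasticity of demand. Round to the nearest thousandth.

Evaluating quantity at (P_x, I, P_z) gives Q_x = 31.2 − 2.82(13) + 0.018(3900) − 1(7.2) = 31.2 − 36.66 + 70.2 − 7.2 = 57.54.
∂Q_x/∂P_x = −2.82, so E_p = (−2.82)·(13/57.54) ≈ -0.637.
|E_p| < 1: demand is inelastic.

-0.637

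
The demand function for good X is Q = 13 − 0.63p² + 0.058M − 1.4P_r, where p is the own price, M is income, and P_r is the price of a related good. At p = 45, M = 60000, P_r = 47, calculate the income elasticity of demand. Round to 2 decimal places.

1.62

Substituting, Q = 13 − 0.63(45)² + 0.058(60000) − 1.4(47) = 13 − 1275.75 + 3480 − 65.8 = 2151.45.
∂Q/∂M = +0.058, so E_I = 0.058·(60000/2151.45) ≈ 1.62.
E_I > 1: normal good (luxury).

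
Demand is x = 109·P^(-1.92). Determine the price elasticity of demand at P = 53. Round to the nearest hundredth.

For a Cobb–Douglas (constant-elasticity) form x = A·P^α·…, the elasticity with respect to P equals the exponent α at every point.
Here the exponent on P is -1.92, so the price elasticity of demand is -1.92.

-1.92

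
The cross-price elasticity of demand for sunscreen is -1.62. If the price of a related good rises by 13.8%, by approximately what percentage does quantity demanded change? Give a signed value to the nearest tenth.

%ΔQ ≈ E × %ΔP_y = (-1.62) × (13.8%) ≈ -22.4%.

-22.4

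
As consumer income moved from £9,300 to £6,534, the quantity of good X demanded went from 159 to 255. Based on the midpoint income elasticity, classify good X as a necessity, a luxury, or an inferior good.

inferior

%ΔQ = (255 − 159)/[(159+255)/2] = 96/207 ≈ 0.4638.
%ΔM = (6,534 − 9,300)/[(9,300+6,534)/2] = -2766/7917 ≈ -0.3494.
E_I = %ΔQ/%ΔM ≈ -1.327.
E_I < 0: inferior good.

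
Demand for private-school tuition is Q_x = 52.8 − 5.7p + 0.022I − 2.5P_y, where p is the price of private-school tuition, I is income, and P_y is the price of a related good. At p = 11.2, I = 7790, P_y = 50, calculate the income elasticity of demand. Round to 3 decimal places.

Q_x = 52.8 − 5.7(11.2) + 0.022(7790) − 2.5(50) = 52.8 − 63.84 + 171.38 − 125 = 35.34.
∂Q_x/∂I = +0.022, so E_I = 0.022·(7790/35.34) ≈ 4.849.
E_I > 1: normal good (luxury).

4.849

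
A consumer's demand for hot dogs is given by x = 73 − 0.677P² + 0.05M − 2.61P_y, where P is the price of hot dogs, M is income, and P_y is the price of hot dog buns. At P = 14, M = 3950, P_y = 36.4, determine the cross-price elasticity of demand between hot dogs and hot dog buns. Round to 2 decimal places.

-2.22

Evaluating quantity at (P, M, P_y) gives x = 73 − 0.677(14)² + 0.05(3950) − 2.61(36.4) = 73 − 132.692 + 197.5 − 95.004 = 42.804.
∂x/∂P_y = −2.61, so E_xy = -2.61·(36.4/42.804) ≈ -2.22.
E_xy < 0: the goods are complements.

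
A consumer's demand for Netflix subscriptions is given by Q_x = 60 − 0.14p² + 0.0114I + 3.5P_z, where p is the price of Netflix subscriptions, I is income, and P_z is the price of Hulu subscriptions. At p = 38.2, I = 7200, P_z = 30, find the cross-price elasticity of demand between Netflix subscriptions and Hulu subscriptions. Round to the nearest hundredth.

Substituting, Q_x = 60 − 0.14(38.2)² + 0.0114(7200) + 3.5(30) = 60 − 204.2936 + 82.08 + 105 = 42.7864.
∂Q_x/∂P_z = +3.5, so E_xy = 3.5·(30/42.7864) ≈ 2.45.
E_xy > 0: the goods are substitutes.

2.45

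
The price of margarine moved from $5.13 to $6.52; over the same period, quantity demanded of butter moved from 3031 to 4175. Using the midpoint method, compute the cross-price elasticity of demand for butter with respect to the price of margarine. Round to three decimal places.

%ΔQ_x = (4175 − 3031)/[(3031+4175)/2] = 1144/3603 ≈ 0.3175.
%ΔP_y = (6.52 − 5.13)/[(5.13+6.52)/2] ≈ 0.2386.
E_xy = 0.3175/0.2386 ≈ 1.331.
E_xy > 0, so butter and margarine are substitutes.

1.331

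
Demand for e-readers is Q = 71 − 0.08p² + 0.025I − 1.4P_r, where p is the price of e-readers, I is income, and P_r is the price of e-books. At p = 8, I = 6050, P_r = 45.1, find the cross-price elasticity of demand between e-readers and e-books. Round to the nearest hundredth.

-0.41

At the given point, Q = 71 − 0.08(8)² + 0.025(6050) − 1.4(45.1) = 71 − 5.12 + 151.25 − 63.14 = 153.99.
∂Q/∂P_r = −1.4, so E_xy = -1.4·(45.1/153.99) ≈ -0.41.
E_xy < 0: the goods are complements.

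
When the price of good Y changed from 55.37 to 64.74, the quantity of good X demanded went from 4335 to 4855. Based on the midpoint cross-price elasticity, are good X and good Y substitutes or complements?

substitutes

%ΔQ_x = (4855 − 4335)/[(4335+4855)/2] = 520/4595 ≈ 0.1132.
%ΔP_y = (64.74 − 55.37)/[(55.37+64.74)/2] ≈ 0.1560.
E_xy = 0.1132/0.1560 ≈ 0.725.
E_xy > 0, so the goods are substitutes.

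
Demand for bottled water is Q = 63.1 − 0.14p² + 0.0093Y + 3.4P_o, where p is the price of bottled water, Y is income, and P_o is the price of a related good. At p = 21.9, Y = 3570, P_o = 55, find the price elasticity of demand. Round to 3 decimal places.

-0.621

Substituting, Q = 63.1 − 0.14(21.9)² + 0.0093(3570) + 3.4(55) = 63.1 − 67.1454 + 33.201 + 187 = 216.1556.
∂Q/∂p = −2·0.14·p = -6.132, so E_p = -6.132·(21.9/216.1556) ≈ -0.621.
|E_p| < 1: demand is inelastic.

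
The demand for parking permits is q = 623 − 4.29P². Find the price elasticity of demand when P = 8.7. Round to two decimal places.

-2.18

At P = 8.7, q = 298.2899.
dq/dP = −2·4.29·P = −74.646.
Point elasticity E = (dq/dP)·(P/q) = -74.646 × 8.7/298.2899 ≈ -2.18.
|E| > 1, so demand is elastic at this price.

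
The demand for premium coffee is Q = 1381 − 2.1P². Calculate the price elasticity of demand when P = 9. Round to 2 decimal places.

-0.28

At P = 9, Q = 1210.9.
dQ/dP = −2·2.1·P = −37.8.
Point elasticity E = (dQ/dP)·(P/Q) = -37.8 × 9/1210.9 ≈ -0.28.
|E| < 1, so demand is inelastic at this price.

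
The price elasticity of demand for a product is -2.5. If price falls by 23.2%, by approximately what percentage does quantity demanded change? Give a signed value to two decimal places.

58.00

%ΔQ ≈ E × %ΔP = (-2.5) × (-23.2%) = 58.00%.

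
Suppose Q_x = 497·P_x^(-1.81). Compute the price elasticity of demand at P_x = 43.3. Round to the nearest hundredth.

-1.81

For a Cobb–Douglas (constant-elasticity) form Q_x = A·P_x^α·…, the elasticity with respect to P_x equals the exponent α at every point.
Here the exponent on P_x is -1.81, so the price elasticity of demand is -1.81.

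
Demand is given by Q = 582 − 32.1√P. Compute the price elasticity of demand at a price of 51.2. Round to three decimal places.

At P = 51.2, Q = 352.3111.
dQ/dP = −32.1/(2√P) = −32.1/(2·7.1554).
Point elasticity E = (dQ/dP)·(P/Q) = -2.2431 × 51.2/352.3111 ≈ -0.326.
|E| < 1, so demand is inelastic at this price.

-0.326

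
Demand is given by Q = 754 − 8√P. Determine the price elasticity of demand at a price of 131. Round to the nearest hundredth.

-0.07

At P = 131, Q = 662.4358.
dQ/dP = −8/(2√P) = −8/(2·11.4455).
Point elasticity E = (dQ/dP)·(P/Q) = -0.3495 × 131/662.4358 ≈ -0.07.
|E| < 1, so demand is inelastic at this price.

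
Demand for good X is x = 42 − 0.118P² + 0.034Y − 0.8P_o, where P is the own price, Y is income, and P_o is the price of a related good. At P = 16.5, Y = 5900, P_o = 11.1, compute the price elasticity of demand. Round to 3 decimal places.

-0.319

First evaluate x: 42 − 0.118(16.5)² + 0.034(5900) − 0.8(11.1) = 42 − 32.1255 + 200.6 − 8.88 = 201.5945.
∂x/∂P = −2·0.118·P = -3.894, so E_p = -3.894·(16.5/201.5945) ≈ -0.319.
|E_p| < 1: demand is inelastic.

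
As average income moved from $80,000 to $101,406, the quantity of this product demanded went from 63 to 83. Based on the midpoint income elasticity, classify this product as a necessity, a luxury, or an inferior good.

%ΔQ = (83 − 63)/[(63+83)/2] = 20/73 ≈ 0.2740.
%ΔI = (101,406 − 80,000)/[(80,000+101,406)/2] = 21406/90703 ≈ 0.2360.
E_I = %ΔQ/%ΔI ≈ 1.161.
E_I > 1: normal good (luxury).

luxury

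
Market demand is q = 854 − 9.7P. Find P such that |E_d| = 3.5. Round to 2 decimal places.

68.48

Set −bP/(a − bP) = −3.5 ⇒ bP = 3.5(a − bP) ⇒ bP(1+3.5) = 3.5·a.
P = 3.5·854/(9.7·4.5) ≈ 68.48.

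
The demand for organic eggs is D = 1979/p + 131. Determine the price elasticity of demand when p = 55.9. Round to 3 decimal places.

At p = 55.9, D = 166.4025.
dD/dp = −1979/p² = −0.6333.
Point elasticity E = (dD/dp)·(p/D) = -0.6333 × 55.9/166.4025 ≈ -0.213.
|E| < 1, so demand is inelastic at this price.

-0.213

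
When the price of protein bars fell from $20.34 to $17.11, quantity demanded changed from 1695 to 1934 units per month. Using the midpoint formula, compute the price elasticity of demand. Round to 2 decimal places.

%ΔQ = (1934 − 1695)/[(1695 + 1934)/2] = 239/1814.5 ≈ 0.1317.
%ΔP = (17.11 − 20.34)/[(20.34 + 17.11)/2] = -3.23/18.725 ≈ -0.1725.
Arc elasticity E = %ΔQ/%ΔP ≈ 0.1317/-0.1725 ≈ -0.76.
|E| < 1: demand is inelastic over this range.

-0.76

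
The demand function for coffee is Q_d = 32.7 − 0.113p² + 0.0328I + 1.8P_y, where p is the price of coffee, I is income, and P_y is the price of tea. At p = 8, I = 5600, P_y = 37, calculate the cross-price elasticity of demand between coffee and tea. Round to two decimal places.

0.24

Evaluating quantity at (p, I, P_y) gives Q_d = 32.7 − 0.113(8)² + 0.0328(5600) + 1.8(37) = 32.7 − 7.232 + 183.68 + 66.6 = 275.748.
∂Q_d/∂P_y = +1.8, so E_xy = 1.8·(37/275.748) ≈ 0.24.
E_xy > 0: the goods are substitutes.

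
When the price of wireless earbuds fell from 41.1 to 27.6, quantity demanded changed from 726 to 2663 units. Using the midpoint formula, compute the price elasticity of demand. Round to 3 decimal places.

-2.909

%Δq = (2663 − 726)/[(726 + 2663)/2] = 1937/1694.5 ≈ 1.1431.
%ΔP = (27.6 − 41.1)/[(41.1 + 27.6)/2] = -13.5/34.35 ≈ -0.3930.
Arc elasticity E = %Δq/%ΔP ≈ 1.1431/-0.3930 ≈ -2.909.
|E| > 1: demand is elastic over this range.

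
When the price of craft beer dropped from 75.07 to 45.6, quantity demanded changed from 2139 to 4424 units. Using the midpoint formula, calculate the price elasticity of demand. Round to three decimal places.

%ΔQ = (4424 − 2139)/[(2139 + 4424)/2] = 2285/3281.5 ≈ 0.6963.
%Δp = (45.6 − 75.07)/[(75.07 + 45.6)/2] = -29.47/60.335 ≈ -0.4884.
Arc elasticity E = %ΔQ/%Δp ≈ 0.6963/-0.4884 ≈ -1.426.
|E| > 1: demand is elastic over this range.

-1.426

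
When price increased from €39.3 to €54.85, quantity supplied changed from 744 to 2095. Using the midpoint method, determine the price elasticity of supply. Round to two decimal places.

%ΔQ = (2095 − 744)/[(744 + 2095)/2] = 1351/1419.5 ≈ 0.9517.
%Δp = (54.85 − 39.3)/[(39.3 + 54.85)/2] = 15.55/47.075 ≈ 0.3303.
Arc elasticity E = %ΔQ/%Δp ≈ 0.9517/0.3303 ≈ 2.88.
|E| > 1: supply is elastic over this range.

2.88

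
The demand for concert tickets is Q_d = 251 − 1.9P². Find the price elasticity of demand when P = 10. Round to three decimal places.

-6.230

At P = 10, Q_d = 61.
dQ_d/dP = −2·1.9·P = −38.
Point elasticity E = (dQ_d/dP)·(P/Q_d) = -38 × 10/61 ≈ -6.230.
|E| > 1, so demand is elastic at this price.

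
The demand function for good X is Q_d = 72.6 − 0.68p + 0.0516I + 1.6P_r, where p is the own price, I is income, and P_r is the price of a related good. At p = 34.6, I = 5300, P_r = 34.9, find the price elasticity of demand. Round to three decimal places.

-0.062

First evaluate Q_d: 72.6 − 0.68(34.6) + 0.0516(5300) + 1.6(34.9) = 72.6 − 23.528 + 273.48 + 55.84 = 378.392.
∂Q_d/∂p = −0.68, so E_p = (−0.68)·(34.6/378.392) ≈ -0.062.
|E_p| < 1: demand is inelastic.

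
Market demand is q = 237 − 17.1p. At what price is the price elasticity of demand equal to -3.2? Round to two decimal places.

10.56

Set −bp/(a − bp) = −3.2 ⇒ bp = 3.2(a − bp) ⇒ bp(1+3.2) = 3.2·a.
p = 3.2·237/(17.1·4.2) ≈ 10.56.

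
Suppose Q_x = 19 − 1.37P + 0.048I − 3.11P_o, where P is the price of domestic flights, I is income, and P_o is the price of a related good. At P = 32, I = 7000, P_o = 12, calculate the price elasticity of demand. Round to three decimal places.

-0.160

Evaluating quantity at (P, I, P_o) gives Q_x = 19 − 1.37(32) + 0.048(7000) − 3.11(12) = 19 − 43.84 + 336 − 37.32 = 273.84.
∂Q_x/∂P = −1.37, so E_p = (−1.37)·(32/273.84) ≈ -0.160.
|E_p| < 1: demand is inelastic.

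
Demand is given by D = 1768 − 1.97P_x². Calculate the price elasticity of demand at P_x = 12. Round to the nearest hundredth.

At P_x = 12, D = 1484.32.
dD/dP_x = −2·1.97·P_x = −47.28.
Point elasticity E = (dD/dP_x)·(P_x/D) = -47.28 × 12/1484.32 ≈ -0.38.
|E| < 1, so demand is inelastic at this price.

-0.38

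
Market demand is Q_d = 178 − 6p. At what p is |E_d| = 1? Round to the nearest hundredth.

14.83

For linear demand Q_d = a − bp, E = −bp/(a − bp). |E| = 1 ⇒ bp = a − bp ⇒ p = a/(2b).
p = 178/(2·6) ≈ 14.83.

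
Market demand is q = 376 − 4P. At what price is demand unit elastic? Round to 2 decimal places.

47.00

For linear demand q = a − bP, E = −bP/(a − bP). |E| = 1 ⇒ bP = a − bP ⇒ P = a/(2b).
P = 376/(2·4) = 47.00.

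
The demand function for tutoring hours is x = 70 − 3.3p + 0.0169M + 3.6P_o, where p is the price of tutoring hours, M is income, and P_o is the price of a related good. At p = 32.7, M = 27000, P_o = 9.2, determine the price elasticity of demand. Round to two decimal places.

First evaluate x: 70 − 3.3(32.7) + 0.0169(27000) + 3.6(9.2) = 70 − 107.91 + 456.3 + 33.12 = 451.51.
∂x/∂p = −3.3, so E_p = (−3.3)·(32.7/451.51) ≈ -0.24.
|E_p| < 1: demand is inelastic.

-0.24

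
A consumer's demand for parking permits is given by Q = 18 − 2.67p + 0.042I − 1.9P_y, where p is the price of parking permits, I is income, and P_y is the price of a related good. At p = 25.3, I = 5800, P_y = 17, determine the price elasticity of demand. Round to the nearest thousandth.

-0.418

Q = 18 − 2.67(25.3) + 0.042(5800) − 1.9(17) = 18 − 67.551 + 243.6 − 32.3 = 161.749.
∂Q/∂p = −2.67, so E_p = (−2.67)·(25.3/161.749) ≈ -0.418.
|E_p| < 1: demand is inelastic.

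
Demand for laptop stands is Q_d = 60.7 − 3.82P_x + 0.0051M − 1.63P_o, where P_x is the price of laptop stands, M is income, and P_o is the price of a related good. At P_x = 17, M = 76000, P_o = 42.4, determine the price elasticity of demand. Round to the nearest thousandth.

At the given point, Q_d = 60.7 − 3.82(17) + 0.0051(76000) − 1.63(42.4) = 60.7 − 64.94 + 387.6 − 69.112 = 314.248.
∂Q_d/∂P_x = −3.82, so E_p = (−3.82)·(17/314.248) ≈ -0.207.
|E_p| < 1: demand is inelastic.

-0.207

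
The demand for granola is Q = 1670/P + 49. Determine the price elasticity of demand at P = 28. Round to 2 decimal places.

-0.55

At P = 28, Q = 108.6429.
dQ/dP = −1670/P² = −2.1301.
Point elasticity E = (dQ/dP)·(P/Q) = -2.1301 × 28/108.6429 ≈ -0.55.
|E| < 1, so demand is inelastic at this price.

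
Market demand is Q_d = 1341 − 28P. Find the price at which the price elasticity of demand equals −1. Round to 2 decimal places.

For linear demand Q_d = a − bP, E = −bP/(a − bP). |E| = 1 ⇒ bP = a − bP ⇒ P = a/(2b).
P = 1341/(2·28) ≈ 23.95.

23.95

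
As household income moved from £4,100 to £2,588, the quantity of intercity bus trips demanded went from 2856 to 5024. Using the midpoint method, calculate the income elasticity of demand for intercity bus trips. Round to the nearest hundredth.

-1.22

%ΔQ = (5024 − 2856)/[(2856+5024)/2] = 2168/3940 ≈ 0.5503.
%ΔI = (2,588 − 4,100)/[(4,100+2,588)/2] = -1512/3344 ≈ -0.4522.
E_I = %ΔQ/%ΔI ≈ -1.22.
E_I < 0: inferior good.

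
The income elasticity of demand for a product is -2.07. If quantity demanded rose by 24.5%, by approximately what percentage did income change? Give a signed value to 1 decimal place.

%ΔQ ≈ E × %ΔI ⇒ %ΔI = %ΔQ / E = (24.5%)/(-2.07) ≈ -11.8%.

-11.8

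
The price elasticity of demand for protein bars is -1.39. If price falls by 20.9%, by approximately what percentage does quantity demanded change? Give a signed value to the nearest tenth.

%ΔQ ≈ E × %ΔP = (-1.39) × (-20.9%) ≈ 29.1%.

29.1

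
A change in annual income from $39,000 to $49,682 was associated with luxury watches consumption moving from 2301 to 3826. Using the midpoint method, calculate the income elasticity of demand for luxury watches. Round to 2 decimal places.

2.07

%ΔQ = (3826 − 2301)/[(2301+3826)/2] = 1525/3063.5 ≈ 0.4978.
%ΔI = (49,682 − 39,000)/[(39,000+49,682)/2] = 10682/44341 ≈ 0.2409.
E_I = %ΔQ/%ΔI ≈ 2.07.
E_I > 1: normal good (luxury).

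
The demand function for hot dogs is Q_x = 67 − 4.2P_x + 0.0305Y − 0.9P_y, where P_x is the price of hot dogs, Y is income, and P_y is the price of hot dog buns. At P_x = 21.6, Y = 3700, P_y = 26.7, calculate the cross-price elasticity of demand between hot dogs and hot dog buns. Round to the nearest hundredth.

-0.37

Evaluating quantity at (P_x, Y, P_y) gives Q_x = 67 − 4.2(21.6) + 0.0305(3700) − 0.9(26.7) = 67 − 90.72 + 112.85 − 24.03 = 65.1.
∂Q_x/∂P_y = −0.9, so E_xy = -0.9·(26.7/65.1) ≈ -0.37.
E_xy < 0: the goods are complements.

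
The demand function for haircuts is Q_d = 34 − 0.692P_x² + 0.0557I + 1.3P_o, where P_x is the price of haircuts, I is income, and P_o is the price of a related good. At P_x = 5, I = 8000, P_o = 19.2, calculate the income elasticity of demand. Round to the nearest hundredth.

0.91

Substituting, Q_d = 34 − 0.692(5)² + 0.0557(8000) + 1.3(19.2) = 34 − 17.3 + 445.6 + 24.96 = 487.26.
∂Q_d/∂I = +0.0557, so E_I = 0.0557·(8000/487.26) ≈ 0.91.
E_I ∈ (0,1): normal good (necessity).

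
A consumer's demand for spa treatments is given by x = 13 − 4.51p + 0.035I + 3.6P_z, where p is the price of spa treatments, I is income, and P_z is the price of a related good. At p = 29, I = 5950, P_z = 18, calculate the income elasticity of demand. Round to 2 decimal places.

At the given point, x = 13 − 4.51(29) + 0.035(5950) + 3.6(18) = 13 − 130.79 + 208.25 + 64.8 = 155.26.
∂x/∂I = +0.035, so E_I = 0.035·(5950/155.26) ≈ 1.34.
E_I > 1: normal good (luxury).

1.34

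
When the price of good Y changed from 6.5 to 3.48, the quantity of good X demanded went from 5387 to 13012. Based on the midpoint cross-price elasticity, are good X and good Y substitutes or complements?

%ΔQ_x = (13012 − 5387)/[(5387+13012)/2] = 7625/9199.5 ≈ 0.8288.
%ΔP_y = (3.48 − 6.5)/[(6.5+3.48)/2] ≈ -0.6052.
E_xy = 0.8288/-0.6052 ≈ -1.370.
E_xy < 0, so the goods are complements.

complements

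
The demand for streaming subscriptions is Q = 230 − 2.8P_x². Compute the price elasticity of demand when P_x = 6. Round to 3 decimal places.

-1.560

At P_x = 6, Q = 129.2.
dQ/dP_x = −2·2.8·P_x = −33.6.
Point elasticity E = (dQ/dP_x)·(P_x/Q) = -33.6 × 6/129.2 ≈ -1.560.
|E| > 1, so demand is elastic at this price.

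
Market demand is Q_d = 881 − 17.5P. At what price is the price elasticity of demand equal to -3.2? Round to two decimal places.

Set −bP/(a − bP) = −3.2 ⇒ bP = 3.2(a − bP) ⇒ bP(1+3.2) = 3.2·a.
P = 3.2·881/(17.5·4.2) ≈ 38.36.

38.36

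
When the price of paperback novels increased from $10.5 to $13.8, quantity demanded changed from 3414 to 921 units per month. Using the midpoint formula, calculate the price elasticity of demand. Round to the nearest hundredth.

-4.23

%ΔQ = (921 − 3414)/[(3414 + 921)/2] = -2493/2167.5 ≈ -1.1502.
%Δp = (13.8 − 10.5)/[(10.5 + 13.8)/2] = 3.3/12.15 ≈ 0.2716.
Arc elasticity E = %ΔQ/%Δp ≈ -1.1502/0.2716 ≈ -4.23.
|E| > 1: demand is elastic over this range.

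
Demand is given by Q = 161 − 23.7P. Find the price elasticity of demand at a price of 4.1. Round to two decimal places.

-1.52

At P = 4.1, Q = 63.83.
dQ/dP = −23.7.
Point elasticity E = (dQ/dP)·(P/Q) = -23.7 × 4.1/63.83 ≈ -1.52.
|E| > 1, so demand is elastic at this price.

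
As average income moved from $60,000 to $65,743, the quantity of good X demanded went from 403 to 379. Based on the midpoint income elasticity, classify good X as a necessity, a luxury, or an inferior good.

inferior

%ΔQ = (379 − 403)/[(403+379)/2] = -24/391 ≈ -0.0614.
%ΔY = (65,743 − 60,000)/[(60,000+65,743)/2] = 5743/62871.5 ≈ 0.0913.
E_I = %ΔQ/%ΔY ≈ -0.672.
E_I < 0: inferior good.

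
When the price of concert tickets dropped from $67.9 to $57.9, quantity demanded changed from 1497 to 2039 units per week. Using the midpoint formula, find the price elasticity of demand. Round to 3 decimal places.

%Δq = (2039 − 1497)/[(1497 + 2039)/2] = 542/1768 ≈ 0.3066.
%ΔP = (57.9 − 67.9)/[(67.9 + 57.9)/2] = -10/62.9 ≈ -0.1590.
Arc elasticity E = %Δq/%ΔP ≈ 0.3066/-0.1590 ≈ -1.928.
|E| > 1: demand is elastic over this range.

-1.928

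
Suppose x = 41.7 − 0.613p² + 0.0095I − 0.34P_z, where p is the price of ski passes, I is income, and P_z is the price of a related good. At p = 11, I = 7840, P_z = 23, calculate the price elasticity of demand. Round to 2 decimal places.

At the given point, x = 41.7 − 0.613(11)² + 0.0095(7840) − 0.34(23) = 41.7 − 74.173 + 74.48 − 7.82 = 34.187.
∂x/∂p = −2·0.613·p = -13.486, so E_p = -13.486·(11/34.187) ≈ -4.34.
|E_p| > 1: demand is elastic.

-4.34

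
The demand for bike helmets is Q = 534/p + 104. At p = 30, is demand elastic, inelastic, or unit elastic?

At p = 30, Q = 121.8.
dQ/dp = −534/p² = −0.5933.
Point elasticity E = (dQ/dp)·(p/Q) = -0.5933 × 30/121.8 ≈ -0.146.
|E| ≈ 0.146 < 1, so demand is inelastic.

inelastic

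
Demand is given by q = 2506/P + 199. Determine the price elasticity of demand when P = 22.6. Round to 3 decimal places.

-0.358

At P = 22.6, q = 309.885.
dq/dP = −2506/P² = −4.9064.
Point elasticity E = (dq/dP)·(P/q) = -4.9064 × 22.6/309.885 ≈ -0.358.
|E| < 1, so demand is inelastic at this price.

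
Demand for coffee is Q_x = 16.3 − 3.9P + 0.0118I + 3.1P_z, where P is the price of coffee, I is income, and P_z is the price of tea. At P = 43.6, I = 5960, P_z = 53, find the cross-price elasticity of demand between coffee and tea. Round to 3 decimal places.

Q_x = 16.3 − 3.9(43.6) + 0.0118(5960) + 3.1(53) = 16.3 − 170.04 + 70.328 + 164.3 = 80.888.
∂Q_x/∂P_z = +3.1, so E_xy = 3.1·(53/80.888) ≈ 2.031.
E_xy > 0: the goods are substitutes.

2.031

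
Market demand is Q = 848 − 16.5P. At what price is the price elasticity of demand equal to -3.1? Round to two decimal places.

38.86

Set −bP/(a − bP) = −3.1 ⇒ bP = 3.1(a − bP) ⇒ bP(1+3.1) = 3.1·a.
P = 3.1·848/(16.5·4.1) ≈ 38.86.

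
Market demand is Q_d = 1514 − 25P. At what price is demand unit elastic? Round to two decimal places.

For linear demand Q_d = a − bP, E = −bP/(a − bP). |E| = 1 ⇒ bP = a − bP ⇒ P = a/(2b).
P = 1514/(2·25) = 30.28.

30.28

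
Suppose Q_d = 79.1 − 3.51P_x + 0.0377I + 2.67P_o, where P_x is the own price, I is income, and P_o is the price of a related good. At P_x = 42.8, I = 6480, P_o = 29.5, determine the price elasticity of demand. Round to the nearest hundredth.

-0.60

At the given point, Q_d = 79.1 − 3.51(42.8) + 0.0377(6480) + 2.67(29.5) = 79.1 − 150.228 + 244.296 + 78.765 = 251.933.
∂Q_d/∂P_x = −3.51, so E_p = (−3.51)·(42.8/251.933) ≈ -0.60.
|E_p| < 1: demand is inelastic.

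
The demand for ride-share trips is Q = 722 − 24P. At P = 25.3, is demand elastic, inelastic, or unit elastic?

At P = 25.3, Q = 114.8.
dQ/dP = −24.
Point elasticity E = (dQ/dP)·(P/Q) = -24 × 25.3/114.8 ≈ -5.289.
|E| ≈ 5.289 > 1, so demand is elastic.

elastic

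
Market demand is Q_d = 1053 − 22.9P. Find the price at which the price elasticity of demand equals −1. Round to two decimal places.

For linear demand Q_d = a − bP, E = −bP/(a − bP). |E| = 1 ⇒ bP = a − bP ⇒ P = a/(2b).
P = 1053/(2·22.9) ≈ 22.99.

22.99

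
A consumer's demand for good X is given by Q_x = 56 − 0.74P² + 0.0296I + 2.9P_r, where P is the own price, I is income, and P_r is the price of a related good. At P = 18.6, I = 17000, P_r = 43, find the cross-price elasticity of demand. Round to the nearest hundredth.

Substituting, Q_x = 56 − 0.74(18.6)² + 0.0296(17000) + 2.9(43) = 56 − 256.0104 + 503.2 + 124.7 = 427.8896.
∂Q_x/∂P_r = +2.9, so E_xy = 2.9·(43/427.8896) ≈ 0.29.
E_xy > 0: the goods are substitutes.

0.29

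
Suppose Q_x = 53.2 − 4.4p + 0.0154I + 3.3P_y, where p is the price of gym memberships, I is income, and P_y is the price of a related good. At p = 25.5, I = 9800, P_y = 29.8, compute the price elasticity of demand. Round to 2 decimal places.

-0.59

Q_x = 53.2 − 4.4(25.5) + 0.0154(9800) + 3.3(29.8) = 53.2 − 112.2 + 150.92 + 98.34 = 190.26.
∂Q_x/∂p = −4.4, so E_p = (−4.4)·(25.5/190.26) ≈ -0.59.
|E_p| < 1: demand is inelastic.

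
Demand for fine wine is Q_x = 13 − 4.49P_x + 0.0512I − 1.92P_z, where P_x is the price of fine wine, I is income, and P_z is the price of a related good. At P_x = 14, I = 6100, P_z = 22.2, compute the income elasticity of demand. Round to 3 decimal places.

Evaluating quantity at (P_x, I, P_z) gives Q_x = 13 − 4.49(14) + 0.0512(6100) − 1.92(22.2) = 13 − 62.86 + 312.32 − 42.624 = 219.836.
∂Q_x/∂I = +0.0512, so E_I = 0.0512·(6100/219.836) ≈ 1.421.
E_I > 1: normal good (luxury).

1.421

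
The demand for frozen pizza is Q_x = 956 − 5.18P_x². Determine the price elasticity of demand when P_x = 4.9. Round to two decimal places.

At P_x = 4.9, Q_x = 831.6282.
dQ_x/dP_x = −2·5.18·P_x = −50.764.
Point elasticity E = (dQ_x/dP_x)·(P_x/Q_x) = -50.764 × 4.9/831.6282 ≈ -0.30.
|E| < 1, so demand is inelastic at this price.

-0.30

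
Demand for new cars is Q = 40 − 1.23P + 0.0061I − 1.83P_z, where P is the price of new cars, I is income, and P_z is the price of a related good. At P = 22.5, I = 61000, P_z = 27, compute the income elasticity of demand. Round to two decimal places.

1.11

Evaluating quantity at (P, I, P_z) gives Q = 40 − 1.23(22.5) + 0.0061(61000) − 1.83(27) = 40 − 27.675 + 372.1 − 49.41 = 335.015.
∂Q/∂I = +0.0061, so E_I = 0.0061·(61000/335.015) ≈ 1.11.
E_I > 1: normal good (luxury).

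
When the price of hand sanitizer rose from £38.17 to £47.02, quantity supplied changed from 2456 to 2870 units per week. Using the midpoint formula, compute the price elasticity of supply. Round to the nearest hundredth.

%Δq = (2870 − 2456)/[(2456 + 2870)/2] = 414/2663 ≈ 0.1555.
%Δp = (47.02 − 38.17)/[(38.17 + 47.02)/2] = 8.85/42.595 ≈ 0.2078.
Arc elasticity E = %Δq/%Δp ≈ 0.1555/0.2078 ≈ 0.75.
|E| < 1: supply is inelastic over this range.

0.75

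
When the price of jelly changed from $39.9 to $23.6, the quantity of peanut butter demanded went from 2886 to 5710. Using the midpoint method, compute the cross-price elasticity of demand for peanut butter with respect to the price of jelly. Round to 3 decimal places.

%ΔQ_x = (5710 − 2886)/[(2886+5710)/2] = 2824/4298 ≈ 0.6570.
%ΔP_y = (23.6 − 39.9)/[(39.9+23.6)/2] ≈ -0.5134.
E_xy = 0.6570/-0.5134 ≈ -1.280.
E_xy < 0, so peanut butter and jelly are complements.

-1.280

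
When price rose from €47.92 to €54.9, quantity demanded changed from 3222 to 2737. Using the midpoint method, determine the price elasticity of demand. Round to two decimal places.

%ΔQ = (2737 − 3222)/[(3222 + 2737)/2] = -485/2979.5 ≈ -0.1628.
%Δp = (54.9 − 47.92)/[(47.92 + 54.9)/2] = 6.98/51.41 ≈ 0.1358.
Arc elasticity E = %ΔQ/%Δp ≈ -0.1628/0.1358 ≈ -1.20.
|E| > 1: demand is elastic over this range.

-1.20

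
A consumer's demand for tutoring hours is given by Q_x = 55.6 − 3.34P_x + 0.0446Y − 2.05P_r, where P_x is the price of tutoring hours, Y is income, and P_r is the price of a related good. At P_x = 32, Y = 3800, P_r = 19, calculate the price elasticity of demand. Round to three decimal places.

-1.349

Substituting, Q_x = 55.6 − 3.34(32) + 0.0446(3800) − 2.05(19) = 55.6 − 106.88 + 169.48 − 38.95 = 79.25.
∂Q_x/∂P_x = −3.34, so E_p = (−3.34)·(32/79.25) ≈ -1.349.
|E_p| > 1: demand is elastic.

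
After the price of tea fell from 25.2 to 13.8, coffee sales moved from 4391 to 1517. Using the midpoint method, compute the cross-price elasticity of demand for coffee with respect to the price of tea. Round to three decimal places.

%ΔQ_x = (1517 − 4391)/[(4391+1517)/2] = -2874/2954 ≈ -0.9729.
%ΔP_y = (13.8 − 25.2)/[(25.2+13.8)/2] ≈ -0.5846.
E_xy = -0.9729/-0.5846 ≈ 1.664.
E_xy > 0, so coffee and tea are substitutes.

1.664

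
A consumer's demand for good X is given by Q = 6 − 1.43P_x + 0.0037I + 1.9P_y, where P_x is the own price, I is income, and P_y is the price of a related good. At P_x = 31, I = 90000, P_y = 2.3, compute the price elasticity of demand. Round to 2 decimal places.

Evaluating quantity at (P_x, I, P_y) gives Q = 6 − 1.43(31) + 0.0037(90000) + 1.9(2.3) = 6 − 44.33 + 333 + 4.37 = 299.04.
∂Q/∂P_x = −1.43, so E_p = (−1.43)·(31/299.04) ≈ -0.15.
|E_p| < 1: demand is inelastic.

-0.15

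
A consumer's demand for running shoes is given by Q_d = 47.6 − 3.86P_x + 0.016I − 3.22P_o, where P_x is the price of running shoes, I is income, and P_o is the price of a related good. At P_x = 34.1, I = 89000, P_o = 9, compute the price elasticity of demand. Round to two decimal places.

Evaluating quantity at (P_x, I, P_o) gives Q_d = 47.6 − 3.86(34.1) + 0.016(89000) − 3.22(9) = 47.6 − 131.626 + 1424 − 28.98 = 1310.994.
∂Q_d/∂P_x = −3.86, so E_p = (−3.86)·(34.1/1310.994) ≈ -0.10.
|E_p| < 1: demand is inelastic.

-0.10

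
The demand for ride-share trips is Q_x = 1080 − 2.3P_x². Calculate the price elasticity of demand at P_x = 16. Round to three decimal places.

At P_x = 16, Q_x = 491.2.
dQ_x/dP_x = −2·2.3·P_x = −73.6.
Point elasticity E = (dQ_x/dP_x)·(P_x/Q_x) = -73.6 × 16/491.2 ≈ -2.397.
|E| > 1, so demand is elastic at this price.

-2.397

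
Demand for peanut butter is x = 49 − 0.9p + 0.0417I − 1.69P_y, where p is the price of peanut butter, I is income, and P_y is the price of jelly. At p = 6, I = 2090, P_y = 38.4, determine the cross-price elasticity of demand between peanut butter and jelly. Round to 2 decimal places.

Evaluating quantity at (p, I, P_y) gives x = 49 − 0.9(6) + 0.0417(2090) − 1.69(38.4) = 49 − 5.4 + 87.153 − 64.896 = 65.857.
∂x/∂P_y = −1.69, so E_xy = -1.69·(38.4/65.857) ≈ -0.99.
E_xy < 0: the goods are complements.

-0.99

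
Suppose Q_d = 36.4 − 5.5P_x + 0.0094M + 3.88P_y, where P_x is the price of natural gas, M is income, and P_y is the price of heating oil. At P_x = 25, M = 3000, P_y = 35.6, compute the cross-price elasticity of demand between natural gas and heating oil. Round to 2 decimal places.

First evaluate Q_d: 36.4 − 5.5(25) + 0.0094(3000) + 3.88(35.6) = 36.4 − 137.5 + 28.2 + 138.128 = 65.228.
∂Q_d/∂P_y = +3.88, so E_xy = 3.88·(35.6/65.228) ≈ 2.12.
E_xy > 0: the goods are substitutes.

2.12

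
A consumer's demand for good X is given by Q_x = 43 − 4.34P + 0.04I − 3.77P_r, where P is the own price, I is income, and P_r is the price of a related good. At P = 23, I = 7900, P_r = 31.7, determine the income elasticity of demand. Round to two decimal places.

At the given point, Q_x = 43 − 4.34(23) + 0.04(7900) − 3.77(31.7) = 43 − 99.82 + 316 − 119.509 = 139.671.
∂Q_x/∂I = +0.04, so E_I = 0.04·(7900/139.671) ≈ 2.26.
E_I > 1: normal good (luxury).

2.26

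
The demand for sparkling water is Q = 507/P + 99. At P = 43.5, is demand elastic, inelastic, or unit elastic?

inelastic

At P = 43.5, Q = 110.6552.
dQ/dP = −507/P² = −0.2679.
Point elasticity E = (dQ/dP)·(P/Q) = -0.2679 × 43.5/110.6552 ≈ -0.105.
|E| ≈ 0.105 < 1, so demand is inelastic.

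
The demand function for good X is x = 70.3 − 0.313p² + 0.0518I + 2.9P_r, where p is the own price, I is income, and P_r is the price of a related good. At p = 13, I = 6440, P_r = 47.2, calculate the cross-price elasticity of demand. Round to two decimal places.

0.28

x = 70.3 − 0.313(13)² + 0.0518(6440) + 2.9(47.2) = 70.3 − 52.897 + 333.592 + 136.88 = 487.875.
∂x/∂P_r = +2.9, so E_xy = 2.9·(47.2/487.875) ≈ 0.28.
E_xy > 0: the goods are substitutes.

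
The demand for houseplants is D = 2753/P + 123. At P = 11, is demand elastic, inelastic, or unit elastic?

At P = 11, D = 373.2727.
dD/dP = −2753/P² = −22.7521.
Point elasticity E = (dD/dP)·(P/D) = -22.7521 × 11/373.2727 ≈ -0.670.
|E| ≈ 0.670 < 1, so demand is inelastic.

inelastic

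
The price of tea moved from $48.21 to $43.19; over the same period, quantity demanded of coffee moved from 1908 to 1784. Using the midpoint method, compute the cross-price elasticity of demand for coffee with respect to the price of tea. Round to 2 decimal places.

%ΔQ_x = (1784 − 1908)/[(1908+1784)/2] = -124/1846 ≈ -0.0672.
%ΔP_y = (43.19 − 48.21)/[(48.21+43.19)/2] ≈ -0.1098.
E_xy = -0.0672/-0.1098 ≈ 0.61.
E_xy > 0, so coffee and tea are substitutes.

0.61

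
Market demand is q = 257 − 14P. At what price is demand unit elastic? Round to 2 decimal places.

For linear demand q = a − bP, E = −bP/(a − bP). |E| = 1 ⇒ bP = a − bP ⇒ P = a/(2b).
P = 257/(2·14) ≈ 9.18.

9.18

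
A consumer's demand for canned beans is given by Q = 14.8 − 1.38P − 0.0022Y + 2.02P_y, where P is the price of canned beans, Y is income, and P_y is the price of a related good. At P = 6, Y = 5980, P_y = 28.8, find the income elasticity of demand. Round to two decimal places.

Substituting, Q = 14.8 − 1.38(6) − 0.0022(5980) + 2.02(28.8) = 14.8 − 8.28 − 13.156 + 58.176 = 51.54.
∂Q/∂Y = −0.0022, so E_I = -0.0022·(5980/51.54) ≈ -0.26.
E_I < 0: inferior good.

-0.26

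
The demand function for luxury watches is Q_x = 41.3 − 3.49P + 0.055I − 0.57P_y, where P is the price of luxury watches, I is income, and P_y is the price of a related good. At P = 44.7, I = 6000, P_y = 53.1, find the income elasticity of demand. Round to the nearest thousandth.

Evaluating quantity at (P, I, P_y) gives Q_x = 41.3 − 3.49(44.7) + 0.055(6000) − 0.57(53.1) = 41.3 − 156.003 + 330 − 30.267 = 185.03.
∂Q_x/∂I = +0.055, so E_I = 0.055·(6000/185.03) ≈ 1.783.
E_I > 1: normal good (luxury).

1.783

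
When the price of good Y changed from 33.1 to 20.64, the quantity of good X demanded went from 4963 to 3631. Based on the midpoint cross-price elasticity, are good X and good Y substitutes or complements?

substitutes

%ΔQ_x = (3631 − 4963)/[(4963+3631)/2] = -1332/4297 ≈ -0.3100.
%ΔP_y = (20.64 − 33.1)/[(33.1+20.64)/2] ≈ -0.4637.
E_xy = -0.3100/-0.4637 ≈ 0.668.
E_xy > 0, so the goods are substitutes.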